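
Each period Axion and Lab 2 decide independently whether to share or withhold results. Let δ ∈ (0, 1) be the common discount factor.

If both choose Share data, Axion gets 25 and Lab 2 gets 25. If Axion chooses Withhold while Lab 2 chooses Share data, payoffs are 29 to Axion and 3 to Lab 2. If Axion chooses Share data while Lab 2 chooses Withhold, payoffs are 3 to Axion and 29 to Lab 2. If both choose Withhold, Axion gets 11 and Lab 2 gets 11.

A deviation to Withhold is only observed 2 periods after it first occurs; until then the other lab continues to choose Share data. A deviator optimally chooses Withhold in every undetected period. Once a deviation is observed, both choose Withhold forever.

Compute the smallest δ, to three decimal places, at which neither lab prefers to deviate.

A deviator earns 29 for 2 periods, then 11 forever; cooperating earns 25 forever. Multiplying the IC by (1−δ):
25 ≥ 29(1−δ^2) + 11δ^2, so 18·δ^2 ≥ 4 and δ^2 ≥ 2/9.
δ ≥ (2/9)^(1/2) ≈ 0.471.

0.471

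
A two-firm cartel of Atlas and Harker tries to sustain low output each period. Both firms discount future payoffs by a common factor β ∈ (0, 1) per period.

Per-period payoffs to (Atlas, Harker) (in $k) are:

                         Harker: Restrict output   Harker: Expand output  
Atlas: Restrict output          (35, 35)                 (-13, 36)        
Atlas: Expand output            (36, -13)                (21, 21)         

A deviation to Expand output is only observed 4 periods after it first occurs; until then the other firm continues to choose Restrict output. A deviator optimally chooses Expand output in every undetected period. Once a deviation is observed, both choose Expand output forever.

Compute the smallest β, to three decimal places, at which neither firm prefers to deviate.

0.508

The best deviation is to choose Expand output for all 4 undetected periods, earning 36 each, then 21 forever once detected.
Deviation value: 36(1−β^4)/(1−β) + 21β^4/(1−β); cooperation value: 35/(1−β).
IC: 35 ≥ 36(1−β^4) + 21β^4 = 36 − 15β^4.
So β^4 ≥ 1/15, giving β ≥ (1/15)^(1/4) ≈ 0.508.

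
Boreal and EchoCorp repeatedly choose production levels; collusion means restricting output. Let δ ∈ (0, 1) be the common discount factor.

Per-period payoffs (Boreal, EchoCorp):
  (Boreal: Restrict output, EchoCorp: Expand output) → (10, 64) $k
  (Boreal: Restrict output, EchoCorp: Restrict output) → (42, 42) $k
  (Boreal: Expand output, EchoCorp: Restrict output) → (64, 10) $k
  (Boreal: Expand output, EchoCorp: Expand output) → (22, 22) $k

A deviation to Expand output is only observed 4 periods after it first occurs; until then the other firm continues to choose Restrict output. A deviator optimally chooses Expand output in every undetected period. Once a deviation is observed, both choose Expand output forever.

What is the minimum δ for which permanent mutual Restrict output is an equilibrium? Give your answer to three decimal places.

The best deviation is to choose Expand output for all 4 undetected periods, earning 64 each, then 22 forever once detected.
Deviation value: 64(1−δ^4)/(1−δ) + 22δ^4/(1−δ); cooperation value: 42/(1−δ).
IC: 42 ≥ 64(1−δ^4) + 22δ^4 = 64 − 42δ^4.
So δ^4 ≥ 22/42 = 11/21, giving δ ≥ (11/21)^(1/4) ≈ 0.851.

0.851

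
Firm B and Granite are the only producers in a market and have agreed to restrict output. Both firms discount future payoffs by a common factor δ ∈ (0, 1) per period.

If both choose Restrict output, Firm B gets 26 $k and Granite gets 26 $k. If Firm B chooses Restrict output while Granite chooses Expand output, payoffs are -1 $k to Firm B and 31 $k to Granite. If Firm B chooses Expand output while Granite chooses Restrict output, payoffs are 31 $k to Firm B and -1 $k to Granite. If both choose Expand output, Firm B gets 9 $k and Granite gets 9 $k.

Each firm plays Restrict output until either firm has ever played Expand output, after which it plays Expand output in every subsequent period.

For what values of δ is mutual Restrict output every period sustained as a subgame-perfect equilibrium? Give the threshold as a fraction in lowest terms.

5/22

26/(1−δ) ≥ 31 + 9δ/(1−δ)
26 ≥ 31 − 22δ
δ ≥ 5/22.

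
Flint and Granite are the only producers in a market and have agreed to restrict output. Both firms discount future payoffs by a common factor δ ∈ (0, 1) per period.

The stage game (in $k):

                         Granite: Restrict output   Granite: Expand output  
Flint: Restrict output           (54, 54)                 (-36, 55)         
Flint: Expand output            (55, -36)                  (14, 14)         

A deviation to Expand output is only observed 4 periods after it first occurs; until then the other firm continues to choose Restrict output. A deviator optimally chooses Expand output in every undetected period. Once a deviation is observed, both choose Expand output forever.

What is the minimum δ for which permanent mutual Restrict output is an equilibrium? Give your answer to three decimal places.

0.395

A deviator earns 55 for 4 periods, then 14 forever; cooperating earns 54 forever. Multiplying the IC by (1−δ):
54 ≥ 55(1−δ^4) + 14δ^4, so 41·δ^4 ≥ 1 and δ^4 ≥ 1/41.
δ ≥ (1/41)^(1/4) ≈ 0.395.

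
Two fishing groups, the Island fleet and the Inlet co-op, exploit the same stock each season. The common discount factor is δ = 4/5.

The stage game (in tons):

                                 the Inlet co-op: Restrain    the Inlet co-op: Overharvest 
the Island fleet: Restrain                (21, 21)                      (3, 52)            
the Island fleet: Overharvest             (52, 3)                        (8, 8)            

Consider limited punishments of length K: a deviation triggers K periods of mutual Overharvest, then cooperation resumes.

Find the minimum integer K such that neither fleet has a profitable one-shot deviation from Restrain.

IC: δ(1−δ^K)/(1−δ) ≥ (52−21)/(21−8) = 31/13.
With δ = 4/5: need 1 − δ^K ≥ 31/13·(1−4/5)/(4/5), i.e. δ^K ≤ 0.4038.
Since (4/5)^4 = 0.4096 and (4/5)^5 = 0.3277, the smallest such K is 5.

5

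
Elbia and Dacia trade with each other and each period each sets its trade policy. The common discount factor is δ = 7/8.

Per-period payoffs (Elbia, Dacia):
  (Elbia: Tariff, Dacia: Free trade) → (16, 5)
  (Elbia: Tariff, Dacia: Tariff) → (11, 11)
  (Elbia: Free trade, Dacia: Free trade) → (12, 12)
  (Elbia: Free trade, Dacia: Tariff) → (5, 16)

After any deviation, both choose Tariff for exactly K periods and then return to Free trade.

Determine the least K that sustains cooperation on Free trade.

7

IC: δ(1−δ^K)/(1−δ) ≥ (16−12)/(12−11) = 4.
With δ = 7/8: need 1 − δ^K ≥ 4·(1−7/8)/(7/8), i.e. δ^K ≤ 0.4286.
Since (7/8)^6 = 0.4488 and (7/8)^7 = 0.3927, the smallest such K is 7.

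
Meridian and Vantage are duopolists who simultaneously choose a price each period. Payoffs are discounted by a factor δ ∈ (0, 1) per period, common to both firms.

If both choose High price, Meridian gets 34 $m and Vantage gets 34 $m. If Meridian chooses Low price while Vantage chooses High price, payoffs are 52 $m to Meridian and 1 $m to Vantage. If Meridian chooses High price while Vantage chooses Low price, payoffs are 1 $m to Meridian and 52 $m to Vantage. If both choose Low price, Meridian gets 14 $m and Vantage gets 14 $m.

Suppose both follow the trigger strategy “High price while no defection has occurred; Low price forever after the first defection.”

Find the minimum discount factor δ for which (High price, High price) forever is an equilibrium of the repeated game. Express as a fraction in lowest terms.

9/19

34/(1−δ) ≥ 52 + 14δ/(1−δ)
34 ≥ 52 − 38δ
δ ≥ 18/38 = 9/19.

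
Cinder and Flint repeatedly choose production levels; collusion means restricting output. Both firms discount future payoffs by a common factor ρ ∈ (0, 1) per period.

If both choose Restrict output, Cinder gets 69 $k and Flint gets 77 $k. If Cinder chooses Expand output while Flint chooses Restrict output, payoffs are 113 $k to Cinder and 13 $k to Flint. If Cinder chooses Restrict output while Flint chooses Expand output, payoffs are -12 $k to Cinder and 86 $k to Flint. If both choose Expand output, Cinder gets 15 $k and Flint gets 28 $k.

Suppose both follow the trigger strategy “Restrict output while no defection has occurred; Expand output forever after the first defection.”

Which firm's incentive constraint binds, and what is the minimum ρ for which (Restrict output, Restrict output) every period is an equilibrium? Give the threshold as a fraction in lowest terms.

Cinder; ρ ≥ 22/49

Cinder's threshold: (113−69)/(113−15) = 22/49.
Flint's threshold: (86−77)/(86−28) = 9/58.
22/49 > 9/58, so Cinder binds and ρ* = 22/49.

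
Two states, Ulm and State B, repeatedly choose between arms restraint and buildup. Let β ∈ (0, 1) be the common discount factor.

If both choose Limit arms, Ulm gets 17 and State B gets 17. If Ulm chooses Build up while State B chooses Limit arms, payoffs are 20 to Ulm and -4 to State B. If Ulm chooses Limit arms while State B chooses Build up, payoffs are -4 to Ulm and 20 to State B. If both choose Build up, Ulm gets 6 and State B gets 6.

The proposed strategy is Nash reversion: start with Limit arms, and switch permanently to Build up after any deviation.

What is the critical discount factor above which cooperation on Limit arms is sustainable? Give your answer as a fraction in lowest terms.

Under grim trigger the critical discount factor is (T−C)/(T−P) with T = 20, C = 17, P = 6.
β* = (20−17)/(20−6) = 3/14.

3/14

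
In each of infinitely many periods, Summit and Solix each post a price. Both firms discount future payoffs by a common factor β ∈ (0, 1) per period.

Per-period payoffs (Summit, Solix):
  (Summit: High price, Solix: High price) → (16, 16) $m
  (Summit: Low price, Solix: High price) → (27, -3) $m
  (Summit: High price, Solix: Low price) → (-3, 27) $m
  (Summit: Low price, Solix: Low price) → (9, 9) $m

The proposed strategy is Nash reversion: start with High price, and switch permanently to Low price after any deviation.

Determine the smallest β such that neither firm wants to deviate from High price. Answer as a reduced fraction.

Cooperation forever yields 16 each period: 16/(1−β).
Deviating yields 27 once, then 9 forever: 27 + 9β/(1−β).
No profitable deviation requires 16/(1−β) ≥ 27 + 9β/(1−β).
Multiplying by (1−β): 16 ≥ 27(1−β) + 9β = 27 − 18β.
So 18β ≥ 11, i.e. β ≥ 11/18.

11/18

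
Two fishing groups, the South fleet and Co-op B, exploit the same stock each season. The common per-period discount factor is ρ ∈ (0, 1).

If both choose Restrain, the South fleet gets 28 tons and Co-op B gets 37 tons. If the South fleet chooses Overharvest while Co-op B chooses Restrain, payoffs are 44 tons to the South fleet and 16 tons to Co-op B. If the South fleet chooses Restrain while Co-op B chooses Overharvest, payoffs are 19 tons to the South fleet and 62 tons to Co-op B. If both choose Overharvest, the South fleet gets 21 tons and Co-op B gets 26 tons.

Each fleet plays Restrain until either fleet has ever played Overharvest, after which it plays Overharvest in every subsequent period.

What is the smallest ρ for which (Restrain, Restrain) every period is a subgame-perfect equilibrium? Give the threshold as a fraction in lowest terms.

the South fleet's threshold: (44−28)/(44−21) = 16/23.
Co-op B's threshold: (62−37)/(62−26) = 25/36.
16/23 > 25/36, so the South fleet binds and ρ* = 16/23.

16/23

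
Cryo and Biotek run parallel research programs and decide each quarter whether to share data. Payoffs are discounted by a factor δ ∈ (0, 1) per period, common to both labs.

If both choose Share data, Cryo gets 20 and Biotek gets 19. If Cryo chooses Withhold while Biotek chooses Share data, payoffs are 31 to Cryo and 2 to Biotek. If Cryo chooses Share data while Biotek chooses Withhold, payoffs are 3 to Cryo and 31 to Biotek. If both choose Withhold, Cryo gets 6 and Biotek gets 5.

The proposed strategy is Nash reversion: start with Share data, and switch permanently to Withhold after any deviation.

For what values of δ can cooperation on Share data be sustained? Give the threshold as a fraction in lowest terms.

6/13

For Cryo: deviation gain 31−20 = 11, per-period punishment loss 20−6 = 14. IC gives δ ≥ 11/25.
For Biotek: gain 12, loss 14 per period, so δ ≥ 12/26 = 6/13.
The tighter constraint is Biotek's, so cooperation needs δ ≥ 6/13.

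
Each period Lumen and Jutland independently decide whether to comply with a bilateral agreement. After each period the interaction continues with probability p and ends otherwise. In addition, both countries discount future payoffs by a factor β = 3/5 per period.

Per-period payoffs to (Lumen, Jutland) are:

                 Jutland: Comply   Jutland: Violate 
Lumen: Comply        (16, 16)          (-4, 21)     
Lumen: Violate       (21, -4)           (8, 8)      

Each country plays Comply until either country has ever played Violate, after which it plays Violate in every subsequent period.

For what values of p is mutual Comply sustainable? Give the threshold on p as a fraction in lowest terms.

Expected continuation weight on next period's payoff is β·p = 3/5·p, which plays the role of the discount factor.
Cooperation requires 3/5·p ≥ (21−16)/(21−8) = 5/13, hence p ≥ 25/39.

25/39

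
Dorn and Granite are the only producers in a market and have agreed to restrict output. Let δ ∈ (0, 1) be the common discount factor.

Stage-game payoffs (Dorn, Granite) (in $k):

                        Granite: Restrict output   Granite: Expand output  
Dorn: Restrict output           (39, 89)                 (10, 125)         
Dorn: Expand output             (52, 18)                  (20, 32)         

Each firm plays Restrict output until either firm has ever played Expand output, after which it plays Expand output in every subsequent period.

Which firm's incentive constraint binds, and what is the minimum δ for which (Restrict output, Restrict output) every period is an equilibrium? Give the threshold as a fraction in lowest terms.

Dorn: cooperation gives 39 each period; deviation gives 52 once then 20 forever.
  39/(1−δ) ≥ 52 + 20δ/(1−δ) ⇒ δ ≥ 13/32.
Granite: cooperation gives 89 each period; deviation gives 125 once then 32 forever.
  δ ≥ 36/93 = 12/31.
Both must hold, so the binding constraint is Dorn's: δ ≥ 13/32.

Dorn; δ ≥ 13/32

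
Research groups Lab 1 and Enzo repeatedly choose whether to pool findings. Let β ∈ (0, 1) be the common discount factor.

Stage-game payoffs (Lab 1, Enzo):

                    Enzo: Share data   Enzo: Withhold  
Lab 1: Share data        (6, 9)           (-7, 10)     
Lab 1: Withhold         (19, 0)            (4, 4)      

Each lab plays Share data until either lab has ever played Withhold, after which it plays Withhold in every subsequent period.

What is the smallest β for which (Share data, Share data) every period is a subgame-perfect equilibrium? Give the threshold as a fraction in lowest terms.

Lab 1's threshold: (19−6)/(19−4) = 13/15.
Enzo's threshold: (10−9)/(10−4) = 1/6.
13/15 > 1/6, so Lab 1 binds and β* = 13/15.

13/15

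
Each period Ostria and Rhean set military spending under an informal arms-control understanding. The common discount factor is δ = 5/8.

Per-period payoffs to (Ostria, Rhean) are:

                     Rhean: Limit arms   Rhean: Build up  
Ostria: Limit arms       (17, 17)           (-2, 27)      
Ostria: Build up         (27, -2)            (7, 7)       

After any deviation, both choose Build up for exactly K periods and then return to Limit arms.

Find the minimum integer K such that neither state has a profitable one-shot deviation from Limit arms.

2

Need Σ_{k=1}^{K} δ^k ≥ (27−17)/(17−7) = 1.0000 at δ = 5/8.
At K = 1 the sum is 0.6250 < 1.0000; at K = 2 it is 1.0156 ≥ 1.0000.
So the minimum punishment length is K = 2.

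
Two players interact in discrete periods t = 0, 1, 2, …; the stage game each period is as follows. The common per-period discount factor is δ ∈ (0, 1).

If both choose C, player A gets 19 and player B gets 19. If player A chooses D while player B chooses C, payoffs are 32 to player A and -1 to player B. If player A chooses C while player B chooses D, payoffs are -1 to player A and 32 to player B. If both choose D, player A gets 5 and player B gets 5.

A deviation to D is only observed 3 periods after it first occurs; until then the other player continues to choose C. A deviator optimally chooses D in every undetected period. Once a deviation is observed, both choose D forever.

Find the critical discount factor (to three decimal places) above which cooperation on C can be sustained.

The best deviation is to choose D for all 3 undetected periods, earning 32 each, then 5 forever once detected.
Deviation value: 32(1−δ^3)/(1−δ) + 5δ^3/(1−δ); cooperation value: 19/(1−δ).
IC: 19 ≥ 32(1−δ^3) + 5δ^3 = 32 − 27δ^3.
So δ^3 ≥ 13/27, giving δ ≥ (13/27)^(1/3) ≈ 0.784.

0.784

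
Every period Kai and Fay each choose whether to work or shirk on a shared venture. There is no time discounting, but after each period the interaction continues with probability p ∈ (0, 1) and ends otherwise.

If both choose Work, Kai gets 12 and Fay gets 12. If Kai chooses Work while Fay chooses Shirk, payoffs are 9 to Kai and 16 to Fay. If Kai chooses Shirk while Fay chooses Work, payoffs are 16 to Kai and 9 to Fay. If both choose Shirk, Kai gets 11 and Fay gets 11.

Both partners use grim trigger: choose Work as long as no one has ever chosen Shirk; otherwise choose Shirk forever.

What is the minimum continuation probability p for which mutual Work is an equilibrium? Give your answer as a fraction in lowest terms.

4/5

Expected cooperation value is 12 + p·12 + p²·12 + … = 12/(1−p); deviation gives 16 + p·11/(1−p).
12 ≥ 16(1−p) + 11p ⇒ 5p ≥ 4 ⇒ p ≥ 4/5.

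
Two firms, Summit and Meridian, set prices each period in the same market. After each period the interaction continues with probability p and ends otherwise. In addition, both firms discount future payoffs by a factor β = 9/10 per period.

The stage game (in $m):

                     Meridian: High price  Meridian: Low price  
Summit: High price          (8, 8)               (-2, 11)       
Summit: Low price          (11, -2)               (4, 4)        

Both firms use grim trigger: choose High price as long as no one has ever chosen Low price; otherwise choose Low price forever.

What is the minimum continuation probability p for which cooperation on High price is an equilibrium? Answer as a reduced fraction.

10/21

With continuation probability p and discount β, the effective per-period discount factor is βp.
Grim-trigger IC: βp ≥ (11−8)/(11−4) = 3/7.
So p ≥ (3/7)/(9/10) = 10/21.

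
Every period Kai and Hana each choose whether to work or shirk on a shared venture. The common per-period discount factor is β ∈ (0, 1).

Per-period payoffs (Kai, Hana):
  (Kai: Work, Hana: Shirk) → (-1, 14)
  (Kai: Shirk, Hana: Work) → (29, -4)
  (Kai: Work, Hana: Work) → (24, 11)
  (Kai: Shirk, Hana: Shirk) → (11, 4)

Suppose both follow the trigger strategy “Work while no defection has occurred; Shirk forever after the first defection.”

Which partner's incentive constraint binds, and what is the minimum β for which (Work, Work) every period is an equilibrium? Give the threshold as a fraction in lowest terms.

Kai: cooperation gives 24 each period; deviation gives 29 once then 11 forever.
  24/(1−β) ≥ 29 + 11β/(1−β) ⇒ β ≥ 5/18.
Hana: cooperation gives 11 each period; deviation gives 14 once then 4 forever.
  β ≥ 3/10.
Both must hold, so the binding constraint is Hana's: β ≥ 3/10.

Hana; β ≥ 3/10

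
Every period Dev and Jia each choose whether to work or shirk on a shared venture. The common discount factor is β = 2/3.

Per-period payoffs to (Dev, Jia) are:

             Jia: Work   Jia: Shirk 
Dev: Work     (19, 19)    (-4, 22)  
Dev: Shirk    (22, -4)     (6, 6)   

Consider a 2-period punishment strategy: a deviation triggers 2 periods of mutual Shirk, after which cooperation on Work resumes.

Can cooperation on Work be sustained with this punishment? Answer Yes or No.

A one-shot deviation gives 22 now, then 6 for 2 periods, then back to 19.
Gain from deviating: (22−19) today; loss: (19−6) in each of the next 2 periods.
No-deviation condition: (19−6)(β+…+β^2) ≥ 22−19, i.e. β+…+β^2 ≥ 3/13.
At β = 2/3: β+…+β^2 = 1.1111 ≥ 0.2308.
So cooperation is sustainable.

Yes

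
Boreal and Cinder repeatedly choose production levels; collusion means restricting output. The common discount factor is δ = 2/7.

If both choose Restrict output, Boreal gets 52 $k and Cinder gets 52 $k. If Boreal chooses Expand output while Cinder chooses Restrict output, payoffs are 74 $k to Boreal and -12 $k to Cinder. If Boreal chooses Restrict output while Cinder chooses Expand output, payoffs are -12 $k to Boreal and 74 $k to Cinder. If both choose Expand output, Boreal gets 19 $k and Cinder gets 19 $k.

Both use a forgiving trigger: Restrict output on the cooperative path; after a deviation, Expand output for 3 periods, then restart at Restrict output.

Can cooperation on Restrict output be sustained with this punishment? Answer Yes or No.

Comparing payoff streams over the 4 periods until play realigns: cooperate → 52(1+δ+…+δ^3); deviate → 74 + 19(δ+…+δ^3).
Cooperation is sustained iff (52−19)(δ+…+δ^3) ≥ 74−52.
δ+…+δ^3 = 2/7·(1−(2/7)^3)/(1−2/7) = 0.3907, and (74−52)/(52−19) = 0.6667.
0.3907 < 0.6667, so cooperation is not sustainable.

No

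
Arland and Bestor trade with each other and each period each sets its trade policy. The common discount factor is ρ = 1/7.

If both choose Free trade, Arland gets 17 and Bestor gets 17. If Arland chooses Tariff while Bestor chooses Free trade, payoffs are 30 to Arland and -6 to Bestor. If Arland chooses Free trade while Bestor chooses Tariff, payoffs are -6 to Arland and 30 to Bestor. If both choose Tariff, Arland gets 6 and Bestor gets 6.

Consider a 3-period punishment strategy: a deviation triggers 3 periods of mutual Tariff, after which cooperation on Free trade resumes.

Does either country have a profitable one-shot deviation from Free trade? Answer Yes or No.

IC: ρ+…+ρ^3 ≥ (30−17)/(17−6) = 13/11.
At ρ = 1/7: partial sum = 0.1662 < 1.1818. Cooperation not sustainable.

Yes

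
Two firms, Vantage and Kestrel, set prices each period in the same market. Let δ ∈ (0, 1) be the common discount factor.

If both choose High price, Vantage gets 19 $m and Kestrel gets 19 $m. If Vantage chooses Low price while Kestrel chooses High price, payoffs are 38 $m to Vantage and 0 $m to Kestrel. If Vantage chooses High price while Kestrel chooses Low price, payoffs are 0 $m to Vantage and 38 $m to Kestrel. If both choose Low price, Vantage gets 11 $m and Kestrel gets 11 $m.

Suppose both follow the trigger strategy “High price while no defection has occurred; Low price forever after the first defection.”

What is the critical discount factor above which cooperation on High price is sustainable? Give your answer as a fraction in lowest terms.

19/27

Cooperation forever yields 19 each period: 19/(1−δ).
Deviating yields 38 once, then 11 forever: 38 + 11δ/(1−δ).
No profitable deviation requires 19/(1−δ) ≥ 38 + 11δ/(1−δ).
Multiplying by (1−δ): 19 ≥ 38(1−δ) + 11δ = 38 − 27δ.
So 27δ ≥ 19, i.e. δ ≥ 19/27.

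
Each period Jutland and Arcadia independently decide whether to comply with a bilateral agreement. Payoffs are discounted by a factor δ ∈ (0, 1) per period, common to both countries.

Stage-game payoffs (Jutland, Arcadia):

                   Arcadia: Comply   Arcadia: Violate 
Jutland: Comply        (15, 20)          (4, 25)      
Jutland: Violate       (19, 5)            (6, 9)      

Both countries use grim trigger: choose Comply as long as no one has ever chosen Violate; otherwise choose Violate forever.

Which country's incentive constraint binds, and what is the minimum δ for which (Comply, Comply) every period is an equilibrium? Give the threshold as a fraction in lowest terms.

Jutland: cooperation gives 15 each period; deviation gives 19 once then 6 forever.
  15/(1−δ) ≥ 19 + 6δ/(1−δ) ⇒ δ ≥ 4/13.
Arcadia: cooperation gives 20 each period; deviation gives 25 once then 9 forever.
  δ ≥ 5/16.
Both must hold, so the binding constraint is Arcadia's: δ ≥ 5/16.

Arcadia; δ ≥ 5/16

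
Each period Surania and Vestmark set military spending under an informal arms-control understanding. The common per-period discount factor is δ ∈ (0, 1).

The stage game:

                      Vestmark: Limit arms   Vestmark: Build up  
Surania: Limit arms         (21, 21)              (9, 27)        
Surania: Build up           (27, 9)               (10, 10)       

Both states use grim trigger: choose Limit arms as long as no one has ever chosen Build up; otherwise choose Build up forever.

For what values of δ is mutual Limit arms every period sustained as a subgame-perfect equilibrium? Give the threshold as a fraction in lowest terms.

One-period gain from deviating is 27 − 21 = 6. The loss is 21 − 10 = 11 in every subsequent period, with present value 11·δ/(1−δ).
Deviation is unprofitable when 11·δ/(1−δ) ≥ 6, i.e. δ/(1−δ) ≥ 6/11.
Equivalently δ ≥ 6/(6+11) = 6/17.

6/17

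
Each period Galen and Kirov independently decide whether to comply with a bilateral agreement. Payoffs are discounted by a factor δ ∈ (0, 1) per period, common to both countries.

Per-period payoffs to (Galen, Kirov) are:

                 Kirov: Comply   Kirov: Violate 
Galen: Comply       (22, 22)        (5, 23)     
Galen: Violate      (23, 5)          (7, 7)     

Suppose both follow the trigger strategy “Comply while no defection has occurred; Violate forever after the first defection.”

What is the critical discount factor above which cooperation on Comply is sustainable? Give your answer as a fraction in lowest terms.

1/16

One-period gain from deviating is 23 − 22 = 1. The loss is 22 − 7 = 15 in every subsequent period, with present value 15·δ/(1−δ).
Deviation is unprofitable when 15·δ/(1−δ) ≥ 1, i.e. δ/(1−δ) ≥ 1/15.
Equivalently δ ≥ 1/(1+15) = 1/16.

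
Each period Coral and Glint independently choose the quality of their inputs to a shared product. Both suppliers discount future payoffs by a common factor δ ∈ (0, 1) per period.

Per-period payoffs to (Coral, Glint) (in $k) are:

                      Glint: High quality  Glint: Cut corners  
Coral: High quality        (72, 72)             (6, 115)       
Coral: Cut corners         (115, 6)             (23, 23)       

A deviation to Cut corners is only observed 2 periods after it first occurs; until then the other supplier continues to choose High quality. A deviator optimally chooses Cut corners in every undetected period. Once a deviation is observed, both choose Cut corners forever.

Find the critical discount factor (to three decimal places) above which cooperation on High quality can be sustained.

Deviating for the 2 undetected periods gains 115−72 = 43 per period over cooperation, then loses 72−23 = 49 per period forever once punishment starts.
Gain: 43(1 + δ + … + δ^1); loss: 49·δ^2/(1−δ).
No profitable deviation ⇔ 43(1−δ^2) ≤ 49·δ^2, i.e. δ^2 ≥ 43/(43+49) = 43/92.
Hence δ ≥ (43/92)^(1/2) ≈ 0.684.

0.684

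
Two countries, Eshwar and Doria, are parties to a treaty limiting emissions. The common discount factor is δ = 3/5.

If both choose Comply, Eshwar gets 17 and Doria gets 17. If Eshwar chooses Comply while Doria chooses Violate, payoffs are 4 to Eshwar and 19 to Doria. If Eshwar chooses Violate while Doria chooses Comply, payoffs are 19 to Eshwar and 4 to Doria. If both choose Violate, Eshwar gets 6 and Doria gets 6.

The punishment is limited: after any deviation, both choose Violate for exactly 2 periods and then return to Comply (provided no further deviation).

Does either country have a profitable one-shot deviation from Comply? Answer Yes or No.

No

Comparing payoff streams over the 3 periods until play realigns: cooperate → 17(1+δ+…+δ^2); deviate → 19 + 6(δ+…+δ^2).
Cooperation is sustained iff (17−6)(δ+…+δ^2) ≥ 19−17.
δ+…+δ^2 = 3/5·(1−(3/5)^2)/(1−3/5) = 0.9600, and (19−17)/(17−6) = 0.1818.
0.9600 ≥ 0.1818, so cooperation is sustainable.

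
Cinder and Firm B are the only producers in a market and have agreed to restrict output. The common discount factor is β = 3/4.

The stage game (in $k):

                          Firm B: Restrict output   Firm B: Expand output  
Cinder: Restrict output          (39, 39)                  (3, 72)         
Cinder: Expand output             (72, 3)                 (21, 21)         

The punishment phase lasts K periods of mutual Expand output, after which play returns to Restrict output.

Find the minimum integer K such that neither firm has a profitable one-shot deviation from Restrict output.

IC: β(1−β^K)/(1−β) ≥ (72−39)/(39−21) = 11/6.
With β = 3/4: need 1 − β^K ≥ 11/6·(1−3/4)/(3/4), i.e. β^K ≤ 0.3889.
Since (3/4)^3 = 0.4219 and (3/4)^4 = 0.3164, the smallest such K is 4.

4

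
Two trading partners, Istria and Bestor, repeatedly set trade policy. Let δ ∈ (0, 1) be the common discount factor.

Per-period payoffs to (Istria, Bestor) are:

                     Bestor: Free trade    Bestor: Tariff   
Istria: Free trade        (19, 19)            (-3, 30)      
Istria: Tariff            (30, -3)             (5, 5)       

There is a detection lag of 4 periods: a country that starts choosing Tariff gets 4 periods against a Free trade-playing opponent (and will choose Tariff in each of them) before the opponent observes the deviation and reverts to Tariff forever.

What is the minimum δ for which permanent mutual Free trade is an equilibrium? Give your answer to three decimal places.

0.814

A deviator earns 30 for 4 periods, then 5 forever; cooperating earns 19 forever. Multiplying the IC by (1−δ):
19 ≥ 30(1−δ^4) + 5δ^4, so 25·δ^4 ≥ 11 and δ^4 ≥ 11/25.
δ ≥ (11/25)^(1/4) ≈ 0.814.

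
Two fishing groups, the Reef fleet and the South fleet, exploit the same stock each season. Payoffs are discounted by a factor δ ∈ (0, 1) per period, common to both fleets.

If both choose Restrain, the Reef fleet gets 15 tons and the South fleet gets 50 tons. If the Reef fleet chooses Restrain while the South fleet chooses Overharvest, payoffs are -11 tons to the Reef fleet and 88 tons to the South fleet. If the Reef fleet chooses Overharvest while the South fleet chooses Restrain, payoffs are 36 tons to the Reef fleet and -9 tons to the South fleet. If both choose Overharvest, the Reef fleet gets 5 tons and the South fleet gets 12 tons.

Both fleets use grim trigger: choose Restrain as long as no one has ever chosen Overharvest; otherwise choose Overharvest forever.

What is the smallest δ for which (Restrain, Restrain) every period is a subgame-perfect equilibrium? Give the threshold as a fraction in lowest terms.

For the Reef fleet: deviation gain 36−15 = 21, per-period punishment loss 15−5 = 10. IC gives δ ≥ 21/31.
For the South fleet: gain 38, loss 38 per period, so δ ≥ 38/76 = 1/2.
The tighter constraint is the Reef fleet's, so cooperation needs δ ≥ 21/31.

21/31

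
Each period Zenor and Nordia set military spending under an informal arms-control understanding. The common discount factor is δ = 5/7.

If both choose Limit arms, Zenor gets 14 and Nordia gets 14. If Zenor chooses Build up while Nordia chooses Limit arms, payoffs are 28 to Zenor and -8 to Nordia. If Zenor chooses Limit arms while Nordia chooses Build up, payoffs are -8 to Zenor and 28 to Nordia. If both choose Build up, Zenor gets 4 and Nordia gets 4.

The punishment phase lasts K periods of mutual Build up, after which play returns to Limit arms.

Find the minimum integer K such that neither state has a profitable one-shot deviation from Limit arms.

3

Need Σ_{k=1}^{K} δ^k ≥ (28−14)/(14−4) = 1.4000 at δ = 5/7.
At K = 2 the sum is 1.2245 < 1.4000; at K = 3 it is 1.5889 ≥ 1.4000.
So the minimum punishment length is K = 3.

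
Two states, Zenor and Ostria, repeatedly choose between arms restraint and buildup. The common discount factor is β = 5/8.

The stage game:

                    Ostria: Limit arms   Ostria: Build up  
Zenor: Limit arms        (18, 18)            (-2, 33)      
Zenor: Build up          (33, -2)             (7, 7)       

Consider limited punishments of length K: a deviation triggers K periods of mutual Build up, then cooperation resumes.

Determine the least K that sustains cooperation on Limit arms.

4

IC: β(1−β^K)/(1−β) ≥ (33−18)/(18−7) = 15/11.
With β = 5/8: need 1 − β^K ≥ 15/11·(1−5/8)/(5/8), i.e. β^K ≤ 0.1818.
Since (5/8)^3 = 0.2441 and (5/8)^4 = 0.1526, the smallest such K is 4.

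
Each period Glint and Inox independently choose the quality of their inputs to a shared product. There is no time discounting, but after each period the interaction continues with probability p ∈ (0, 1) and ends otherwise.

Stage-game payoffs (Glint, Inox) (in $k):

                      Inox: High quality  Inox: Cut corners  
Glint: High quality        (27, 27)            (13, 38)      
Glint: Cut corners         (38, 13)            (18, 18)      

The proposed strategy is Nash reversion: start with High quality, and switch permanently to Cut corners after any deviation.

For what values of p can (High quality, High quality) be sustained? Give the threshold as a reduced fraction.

With no time discounting, the continuation probability p plays the role of the discount factor.
Grim-trigger IC: 27/(1−p) ≥ 38 + 18p/(1−p) ⇒ p ≥ (38−27)/(38−18) = 11/20.

11/20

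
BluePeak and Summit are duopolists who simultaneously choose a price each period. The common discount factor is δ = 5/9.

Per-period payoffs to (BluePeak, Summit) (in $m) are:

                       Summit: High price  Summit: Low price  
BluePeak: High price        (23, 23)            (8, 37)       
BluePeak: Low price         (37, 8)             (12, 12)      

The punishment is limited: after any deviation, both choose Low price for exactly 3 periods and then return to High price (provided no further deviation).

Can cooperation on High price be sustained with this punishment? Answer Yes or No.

No

Comparing payoff streams over the 4 periods until play realigns: cooperate → 23(1+δ+…+δ^3); deviate → 37 + 12(δ+…+δ^3).
Cooperation is sustained iff (23−12)(δ+…+δ^3) ≥ 37−23.
δ+…+δ^3 = 5/9·(1−(5/9)^3)/(1−5/9) = 1.0357, and (37−23)/(23−12) = 1.2727.
1.0357 < 1.2727, so cooperation is not sustainable.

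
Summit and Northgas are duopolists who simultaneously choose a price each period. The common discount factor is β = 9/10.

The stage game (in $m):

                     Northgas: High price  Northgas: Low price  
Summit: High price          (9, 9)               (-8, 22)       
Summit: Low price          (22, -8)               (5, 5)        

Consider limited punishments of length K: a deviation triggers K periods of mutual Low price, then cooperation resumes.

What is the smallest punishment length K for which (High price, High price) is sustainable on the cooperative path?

5

No profitable deviation requires (9−5)(β+…+β^K) ≥ 22−9, i.e. β+…+β^K ≥ 13/4 ≈ 3.2500.
With β = 9/10, the partial sums are K=1: 0.9000, K=2: 1.7100, K=3: 2.4390, K=4: 3.0951, K=5: 3.6856.
K = 5 is the first length at which the sum reaches 3.2500.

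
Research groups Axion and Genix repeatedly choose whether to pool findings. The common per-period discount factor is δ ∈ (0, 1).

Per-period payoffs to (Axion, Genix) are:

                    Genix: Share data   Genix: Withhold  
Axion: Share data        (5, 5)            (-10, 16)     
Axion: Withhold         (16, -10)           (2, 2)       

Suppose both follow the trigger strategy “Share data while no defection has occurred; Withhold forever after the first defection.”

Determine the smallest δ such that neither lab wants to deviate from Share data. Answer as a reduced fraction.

Under grim trigger the critical discount factor is (T−C)/(T−P) with T = 16, C = 5, P = 2.
δ* = (16−5)/(16−2) = 11/14.

11/14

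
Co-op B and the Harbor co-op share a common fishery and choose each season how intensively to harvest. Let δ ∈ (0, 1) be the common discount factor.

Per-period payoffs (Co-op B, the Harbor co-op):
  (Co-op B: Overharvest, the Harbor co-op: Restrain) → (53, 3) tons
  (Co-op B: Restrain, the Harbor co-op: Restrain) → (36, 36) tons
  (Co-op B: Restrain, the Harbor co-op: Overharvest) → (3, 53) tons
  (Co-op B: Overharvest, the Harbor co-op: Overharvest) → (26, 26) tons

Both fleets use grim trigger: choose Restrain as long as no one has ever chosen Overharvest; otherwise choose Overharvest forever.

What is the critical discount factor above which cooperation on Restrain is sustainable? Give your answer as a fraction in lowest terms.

17/27

36/(1−δ) ≥ 53 + 26δ/(1−δ)
36 ≥ 53 − 27δ
δ ≥ 17/27.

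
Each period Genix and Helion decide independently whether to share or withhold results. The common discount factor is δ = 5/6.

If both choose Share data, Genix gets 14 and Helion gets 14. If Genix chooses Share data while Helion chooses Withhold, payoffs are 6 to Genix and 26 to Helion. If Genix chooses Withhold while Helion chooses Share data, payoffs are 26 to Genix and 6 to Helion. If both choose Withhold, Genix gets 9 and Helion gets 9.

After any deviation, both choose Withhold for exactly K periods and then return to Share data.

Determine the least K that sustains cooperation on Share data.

4

Need Σ_{k=1}^{K} δ^k ≥ (26−14)/(14−9) = 2.4000 at δ = 5/6.
At K = 3 the sum is 2.1065 < 2.4000; at K = 4 it is 2.5887 ≥ 2.4000.
So the minimum punishment length is K = 4.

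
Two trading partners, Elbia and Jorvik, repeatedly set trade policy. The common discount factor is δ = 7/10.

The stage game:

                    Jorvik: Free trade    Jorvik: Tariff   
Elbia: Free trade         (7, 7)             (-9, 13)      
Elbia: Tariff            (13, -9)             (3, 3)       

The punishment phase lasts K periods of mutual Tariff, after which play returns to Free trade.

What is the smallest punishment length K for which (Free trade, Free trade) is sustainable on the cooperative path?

3

No profitable deviation requires (7−3)(δ+…+δ^K) ≥ 13−7, i.e. δ+…+δ^K ≥ 3/2 ≈ 1.5000.
With δ = 7/10, the partial sums are K=1: 0.7000, K=2: 1.1900, K=3: 1.5330.
K = 3 is the first length at which the sum reaches 1.5000.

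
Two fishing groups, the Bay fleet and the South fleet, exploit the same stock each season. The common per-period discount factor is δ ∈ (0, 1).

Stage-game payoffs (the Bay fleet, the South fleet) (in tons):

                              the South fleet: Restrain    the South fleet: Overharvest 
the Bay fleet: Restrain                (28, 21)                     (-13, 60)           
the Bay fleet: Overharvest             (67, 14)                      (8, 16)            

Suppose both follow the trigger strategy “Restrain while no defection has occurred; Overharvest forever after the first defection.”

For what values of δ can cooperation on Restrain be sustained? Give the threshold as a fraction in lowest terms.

39/44

For the Bay fleet: deviation gain 67−28 = 39, per-period punishment loss 28−8 = 20. IC gives δ ≥ 39/59.
For the South fleet: gain 39, loss 5 per period, so δ ≥ 39/44.
The tighter constraint is the South fleet's, so cooperation needs δ ≥ 39/44.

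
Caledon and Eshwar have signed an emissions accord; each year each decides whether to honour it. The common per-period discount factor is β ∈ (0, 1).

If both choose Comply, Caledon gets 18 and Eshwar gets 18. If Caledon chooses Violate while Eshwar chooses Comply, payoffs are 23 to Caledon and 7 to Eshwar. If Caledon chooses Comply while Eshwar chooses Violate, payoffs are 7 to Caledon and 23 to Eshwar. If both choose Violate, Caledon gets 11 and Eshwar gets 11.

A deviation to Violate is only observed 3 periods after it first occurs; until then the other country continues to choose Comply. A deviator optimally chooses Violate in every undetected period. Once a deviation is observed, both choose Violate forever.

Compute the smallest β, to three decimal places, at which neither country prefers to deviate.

A deviator earns 23 for 3 periods, then 11 forever; cooperating earns 18 forever. Multiplying the IC by (1−β):
18 ≥ 23(1−β^3) + 11β^3, so 12·β^3 ≥ 5 and β^3 ≥ 5/12.
β ≥ (5/12)^(1/3) ≈ 0.747.

0.747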